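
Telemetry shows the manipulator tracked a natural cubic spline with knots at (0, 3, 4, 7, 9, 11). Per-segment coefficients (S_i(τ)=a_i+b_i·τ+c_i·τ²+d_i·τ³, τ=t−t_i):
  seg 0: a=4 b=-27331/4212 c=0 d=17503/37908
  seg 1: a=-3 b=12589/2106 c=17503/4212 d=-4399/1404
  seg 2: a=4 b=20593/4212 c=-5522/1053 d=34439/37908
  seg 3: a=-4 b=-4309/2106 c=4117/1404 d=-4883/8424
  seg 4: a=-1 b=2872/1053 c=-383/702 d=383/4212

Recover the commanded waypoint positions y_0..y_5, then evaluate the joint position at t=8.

y_0=4 y_1=-3 y_2=4 y_3=-4 y_4=-1 y_5=3
S(8) = -3457/936

y_0 = S_0(0) = a_0 = 4
y_1 = S_1(0) = a_1 = -3
y_2 = S_2(0) = a_2 = 4
y_3 = S_3(0) = a_3 = -4
y_4 = S_4(0) = a_4 = -1
y_5 = S_4(2) = 3
t_q=8 is in segment 3 (τ=1); S_3(τ)=-3457/936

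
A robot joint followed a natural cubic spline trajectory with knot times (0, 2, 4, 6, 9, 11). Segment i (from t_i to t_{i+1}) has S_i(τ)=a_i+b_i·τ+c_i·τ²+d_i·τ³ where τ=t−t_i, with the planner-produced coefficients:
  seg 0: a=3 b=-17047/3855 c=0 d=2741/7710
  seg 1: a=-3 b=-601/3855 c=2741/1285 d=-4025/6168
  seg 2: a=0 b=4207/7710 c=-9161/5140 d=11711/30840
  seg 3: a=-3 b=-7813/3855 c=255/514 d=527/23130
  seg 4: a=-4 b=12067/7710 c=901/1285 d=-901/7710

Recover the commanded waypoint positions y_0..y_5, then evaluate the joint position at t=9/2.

y_0 = S_0(0) = a_0 = 3
y_1 = S_1(0) = a_1 = -3
y_2 = S_2(0) = a_2 = 0
y_3 = S_3(0) = a_3 = -3
y_4 = S_4(0) = a_4 = -4
y_5 = S_4(2) = 1
t_q=9/2 is in segment 2 (τ=1/2); S_2(τ)=-10303/82240

y_0=3 y_1=-3 y_2=0 y_3=-3 y_4=-4 y_5=1
S(9/2) = -10303/82240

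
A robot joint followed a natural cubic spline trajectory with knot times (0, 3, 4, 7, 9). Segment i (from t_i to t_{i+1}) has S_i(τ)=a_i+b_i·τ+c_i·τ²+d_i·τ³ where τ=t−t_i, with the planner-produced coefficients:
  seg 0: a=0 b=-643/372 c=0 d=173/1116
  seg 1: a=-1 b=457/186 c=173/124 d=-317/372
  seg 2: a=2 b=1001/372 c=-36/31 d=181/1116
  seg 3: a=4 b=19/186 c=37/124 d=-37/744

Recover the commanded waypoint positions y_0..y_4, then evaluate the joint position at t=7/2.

y_0=0 y_1=-1 y_2=2 y_3=4 y_4=5
S(7/2) = 467/992

y_0 = S_0(0) = a_0 = 0
y_1 = S_1(0) = a_1 = -1
y_2 = S_2(0) = a_2 = 2
y_3 = S_3(0) = a_3 = 4
y_4 = S_3(2) = 5
t_q=7/2 is in segment 1 (τ=1/2); S_1(τ)=467/992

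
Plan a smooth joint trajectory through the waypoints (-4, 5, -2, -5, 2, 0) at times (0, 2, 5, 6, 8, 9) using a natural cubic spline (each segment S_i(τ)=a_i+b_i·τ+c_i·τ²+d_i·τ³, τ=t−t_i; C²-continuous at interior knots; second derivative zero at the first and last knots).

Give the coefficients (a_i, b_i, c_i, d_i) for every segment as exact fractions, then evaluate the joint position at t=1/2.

  seg 0: a=-4 b=9707/1659 c=0 d=-4483/13272
  seg 1: a=5 b=5965/3318 c=-4483/2212 d=479/2212
  seg 2: a=-2 b=-29965/6636 c=-43/553 d=10573/6636
  seg 3: a=-5 b=361/3318 c=10401/2212 d=-19951/13272
  seg 4: a=2 b=1457/1659 c=-4775/1106 d=4775/3318
S(1/2) = -39521/35392

Δ: Δ0=9/2, Δ1=-7/3, Δ2=-3, Δ3=7/2, Δ4=-2
row 1: diag=10, rhs=-41; c'=3/10, d'=-41/10
row 2: denom=8−3·3/10=71/10; d'=(-4−3·-41/10)/(71/10)=83/71
row 3: denom=6−1·10/71=416/71; d'=(39−1·83/71)/(416/71)=1343/208
row 4: denom=6−2·71/208=553/104; d'=(-33−2·1343/208)/(553/104)=-4775/553
back: M4=-4775/553
back: M3=1343/208−71/208·-4775/553=10401/1106
back: M2=83/71−10/71·10401/1106=-86/553
back: M1=-41/10−3/10·-86/553=-4483/1106
M: M0=0, M1=-4483/1106, M2=-86/553, M3=10401/1106, M4=-4775/553, M5=0
seg 0: a=-4, c=M0/2=0, d=(M1−M0)/(6·2)=-4483/13272, b=Δ0−h0·(2M0+M1)/6=9707/1659
seg 1: a=5, c=M1/2=-4483/2212, d=(M2−M1)/(6·3)=479/2212, b=Δ1−h1·(2M1+M2)/6=5965/3318
seg 2: a=-2, c=M2/2=-43/553, d=(M3−M2)/(6·1)=10573/6636, b=Δ2−h2·(2M2+M3)/6=-29965/6636
seg 3: a=-5, c=M3/2=10401/2212, d=(M4−M3)/(6·2)=-19951/13272, b=Δ3−h3·(2M3+M4)/6=361/3318
seg 4: a=2, c=M4/2=-4775/1106, d=(M5−M4)/(6·1)=4775/3318, b=Δ4−h4·(2M4+M5)/6=1457/1659
t_q=1/2 → seg 0, τ=1/2; S=-4+9707/1659·τ+0·τ²+-4483/13272·τ³=-39521/35392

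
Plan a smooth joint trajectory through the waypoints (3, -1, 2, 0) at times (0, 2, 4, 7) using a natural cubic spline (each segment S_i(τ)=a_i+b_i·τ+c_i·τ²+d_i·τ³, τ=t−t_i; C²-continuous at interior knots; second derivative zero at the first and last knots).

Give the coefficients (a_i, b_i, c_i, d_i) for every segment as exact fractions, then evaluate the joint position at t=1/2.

  seg 0: a=3 b=-173/57 c=0 d=59/228
  seg 1: a=-1 b=4/57 c=59/38 d=-191/456
  seg 2: a=2 b=143/114 c=-73/76 d=73/684
S(1/2) = 921/608

Δ: Δ0=-2, Δ1=3/2, Δ2=-2/3
row 1: diag=8, rhs=21; c'=1/4, d'=21/8
row 2: denom=10−2·1/4=19/2; d'=(-13−2·21/8)/(19/2)=-73/38
back: M2=-73/38
back: M1=21/8−1/4·-73/38=59/19
M: M0=0, M1=59/19, M2=-73/38, M3=0
seg 0: a=3, c=M0/2=0, d=(M1−M0)/(6·2)=59/228, b=Δ0−h0·(2M0+M1)/6=-173/57
seg 1: a=-1, c=M1/2=59/38, d=(M2−M1)/(6·2)=-191/456, b=Δ1−h1·(2M1+M2)/6=4/57
seg 2: a=2, c=M2/2=-73/76, d=(M3−M2)/(6·3)=73/684, b=Δ2−h2·(2M2+M3)/6=143/114
t_q=1/2 → seg 0, τ=1/2; S=3+-173/57·τ+0·τ²+59/228·τ³=921/608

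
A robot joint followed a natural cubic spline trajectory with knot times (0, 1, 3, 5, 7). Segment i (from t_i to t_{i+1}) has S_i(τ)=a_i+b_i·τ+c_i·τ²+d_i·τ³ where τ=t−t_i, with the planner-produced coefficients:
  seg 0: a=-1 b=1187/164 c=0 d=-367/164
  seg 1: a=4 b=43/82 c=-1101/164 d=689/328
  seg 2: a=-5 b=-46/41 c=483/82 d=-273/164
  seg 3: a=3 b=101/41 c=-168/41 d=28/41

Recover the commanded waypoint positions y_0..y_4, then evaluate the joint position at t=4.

y_0 = S_0(0) = a_0 = -1
y_1 = S_1(0) = a_1 = 4
y_2 = S_2(0) = a_2 = -5
y_3 = S_3(0) = a_3 = 3
y_4 = S_3(2) = -3
t_q=4 is in segment 2 (τ=1); S_2(τ)=-311/164

y_0=-1 y_1=4 y_2=-5 y_3=3 y_4=-3
S(4) = -311/164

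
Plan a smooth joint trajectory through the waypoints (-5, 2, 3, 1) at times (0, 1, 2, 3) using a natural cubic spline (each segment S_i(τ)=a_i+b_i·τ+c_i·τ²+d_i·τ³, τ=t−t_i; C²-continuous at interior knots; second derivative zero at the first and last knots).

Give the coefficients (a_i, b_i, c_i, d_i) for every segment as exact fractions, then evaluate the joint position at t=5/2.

  seg 0: a=-5 b=42/5 c=0 d=-7/5
  seg 1: a=2 b=21/5 c=-21/5 d=1
  seg 2: a=3 b=-6/5 c=-6/5 d=2/5
S(5/2) = 43/20

Δ: Δ0=7, Δ1=1, Δ2=-2
row 1: diag=4, rhs=-36; c'=1/4, d'=-9
row 2: denom=4−1·1/4=15/4; d'=(-18−1·-9)/(15/4)=-12/5
back: M2=-12/5
back: M1=-9−1/4·-12/5=-42/5
M: M0=0, M1=-42/5, M2=-12/5, M3=0
seg 0: a=-5, c=M0/2=0, d=(M1−M0)/(6·1)=-7/5, b=Δ0−h0·(2M0+M1)/6=42/5
seg 1: a=2, c=M1/2=-21/5, d=(M2−M1)/(6·1)=1, b=Δ1−h1·(2M1+M2)/6=21/5
seg 2: a=3, c=M2/2=-6/5, d=(M3−M2)/(6·1)=2/5, b=Δ2−h2·(2M2+M3)/6=-6/5
t_q=5/2 → seg 2, τ=1/2; S=3+-6/5·τ+-6/5·τ²+2/5·τ³=43/20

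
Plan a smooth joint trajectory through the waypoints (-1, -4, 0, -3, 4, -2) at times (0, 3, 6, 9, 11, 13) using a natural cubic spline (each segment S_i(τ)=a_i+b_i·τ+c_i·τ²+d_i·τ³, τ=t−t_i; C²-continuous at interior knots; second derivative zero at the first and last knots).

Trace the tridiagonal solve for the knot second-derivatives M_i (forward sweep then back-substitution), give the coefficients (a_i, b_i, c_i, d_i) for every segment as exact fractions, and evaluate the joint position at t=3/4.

Δ: Δ0=-1, Δ1=4/3, Δ2=-1, Δ3=7/2, Δ4=-3
row 1: diag=12, rhs=14; c'=1/4, d'=7/6
row 2: denom=12−3·1/4=45/4; d'=(-14−3·7/6)/(45/4)=-14/9
row 3: denom=10−3·4/15=46/5; d'=(27−3·-14/9)/(46/5)=475/138
row 4: denom=8−2·5/23=174/23; d'=(-39−2·475/138)/(174/23)=-1583/261
back: M4=-1583/261
back: M3=475/138−5/23·-1583/261=2485/522
back: M2=-14/9−4/15·2485/522=-2212/783
back: M1=7/6−1/4·-2212/783=2933/1566
M: M0=0, M1=2933/1566, M2=-2212/783, M3=2485/522, M4=-1583/261, M5=0
seg 0: a=-1, c=M0/2=0, d=(M1−M0)/(6·3)=2933/28188, b=Δ0−h0·(2M0+M1)/6=-6065/3132
seg 1: a=-4, c=M1/2=2933/3132, d=(M2−M1)/(6·3)=-7357/28188, b=Δ1−h1·(2M1+M2)/6=1367/1566
seg 2: a=0, c=M2/2=-1106/783, d=(M3−M2)/(6·3)=11879/28188, b=Δ2−h2·(2M2+M3)/6=-1739/3132
seg 3: a=-3, c=M3/2=2485/1044, d=(M4−M3)/(6·2)=-5651/6264, b=Δ3−h3·(2M3+M4)/6=3677/1566
seg 4: a=4, c=M4/2=-1583/522, d=(M5−M4)/(6·2)=1583/3132, b=Δ4−h4·(2M4+M5)/6=817/783
t_q=3/4 → seg 0, τ=3/4; S=-1+-6065/3132·τ+0·τ²+2933/28188·τ³=-53641/22272

  seg 0: a=-1 b=-6065/3132 c=0 d=2933/28188
  seg 1: a=-4 b=1367/1566 c=2933/3132 d=-7357/28188
  seg 2: a=0 b=-1739/3132 c=-1106/783 d=11879/28188
  seg 3: a=-3 b=3677/1566 c=2485/1044 d=-5651/6264
  seg 4: a=4 b=817/783 c=-1583/522 d=1583/3132
S(3/4) = -53641/22272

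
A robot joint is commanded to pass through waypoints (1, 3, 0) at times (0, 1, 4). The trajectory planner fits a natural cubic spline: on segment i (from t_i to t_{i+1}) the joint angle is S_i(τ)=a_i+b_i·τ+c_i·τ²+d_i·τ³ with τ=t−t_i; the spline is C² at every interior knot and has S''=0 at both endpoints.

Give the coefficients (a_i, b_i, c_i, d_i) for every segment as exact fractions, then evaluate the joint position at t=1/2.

  seg 0: a=1 b=19/8 c=0 d=-3/8
  seg 1: a=3 b=5/4 c=-9/8 d=1/8
S(1/2) = 137/64

Δ: Δ0=2, Δ1=-1
row 1: diag=8, rhs=-18; c'=3/8, d'=-9/4
back: M1=-9/4
M: M0=0, M1=-9/4, M2=0
seg 0: a=1, c=M0/2=0, d=(M1−M0)/(6·1)=-3/8, b=Δ0−h0·(2M0+M1)/6=19/8
seg 1: a=3, c=M1/2=-9/8, d=(M2−M1)/(6·3)=1/8, b=Δ1−h1·(2M1+M2)/6=5/4
t_q=1/2 → seg 0, τ=1/2; S=1+19/8·τ+0·τ²+-3/8·τ³=137/64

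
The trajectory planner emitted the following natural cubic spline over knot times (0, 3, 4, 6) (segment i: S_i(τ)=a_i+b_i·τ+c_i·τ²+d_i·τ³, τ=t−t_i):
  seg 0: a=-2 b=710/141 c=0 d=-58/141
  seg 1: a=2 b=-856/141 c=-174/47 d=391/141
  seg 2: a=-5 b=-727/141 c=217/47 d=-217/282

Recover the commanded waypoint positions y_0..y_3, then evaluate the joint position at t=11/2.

y_0=-2 y_1=2 y_2=-5 y_3=-3
S(11/2) = -3717/752

y_0 = S_0(0) = a_0 = -2
y_1 = S_1(0) = a_1 = 2
y_2 = S_2(0) = a_2 = -5
y_3 = S_2(2) = -3
t_q=11/2 is in segment 2 (τ=3/2); S_2(τ)=-3717/752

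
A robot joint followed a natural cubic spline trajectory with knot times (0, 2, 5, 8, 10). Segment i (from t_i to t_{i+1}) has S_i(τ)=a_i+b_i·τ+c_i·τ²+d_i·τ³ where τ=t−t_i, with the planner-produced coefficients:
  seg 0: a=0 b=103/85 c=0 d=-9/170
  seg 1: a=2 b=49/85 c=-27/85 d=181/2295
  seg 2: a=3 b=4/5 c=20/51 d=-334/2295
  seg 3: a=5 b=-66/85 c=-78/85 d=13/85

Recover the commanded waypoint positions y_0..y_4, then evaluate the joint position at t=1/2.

y_0 = S_0(0) = a_0 = 0
y_1 = S_1(0) = a_1 = 2
y_2 = S_2(0) = a_2 = 3
y_3 = S_3(0) = a_3 = 5
y_4 = S_3(2) = 1
t_q=1/2 is in segment 0 (τ=1/2); S_0(τ)=163/272

y_0=0 y_1=2 y_2=3 y_3=5 y_4=1
S(1/2) = 163/272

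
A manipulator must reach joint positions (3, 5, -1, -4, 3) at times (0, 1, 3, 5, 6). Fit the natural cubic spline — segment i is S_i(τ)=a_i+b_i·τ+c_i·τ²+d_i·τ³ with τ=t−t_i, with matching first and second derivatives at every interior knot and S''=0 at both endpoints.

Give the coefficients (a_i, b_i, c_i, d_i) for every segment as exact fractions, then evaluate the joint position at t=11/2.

Δ: Δ0=2, Δ1=-3, Δ2=-3/2, Δ3=7
row 1: diag=6, rhs=-30; c'=1/3, d'=-5
row 2: denom=8−2·1/3=22/3; d'=(9−2·-5)/(22/3)=57/22
row 3: denom=6−2·3/11=60/11; d'=(51−2·57/22)/(60/11)=42/5
back: M3=42/5
back: M2=57/22−3/11·42/5=3/10
back: M1=-5−1/3·3/10=-51/10
M: M0=0, M1=-51/10, M2=3/10, M3=42/5, M4=0
seg 0: a=3, c=M0/2=0, d=(M1−M0)/(6·1)=-17/20, b=Δ0−h0·(2M0+M1)/6=57/20
seg 1: a=5, c=M1/2=-51/20, d=(M2−M1)/(6·2)=9/20, b=Δ1−h1·(2M1+M2)/6=3/10
seg 2: a=-1, c=M2/2=3/20, d=(M3−M2)/(6·2)=27/40, b=Δ2−h2·(2M2+M3)/6=-9/2
seg 3: a=-4, c=M3/2=21/5, d=(M4−M3)/(6·1)=-7/5, b=Δ3−h3·(2M3+M4)/6=21/5
t_q=11/2 → seg 3, τ=1/2; S=-4+21/5·τ+21/5·τ²+-7/5·τ³=-41/40

  seg 0: a=3 b=57/20 c=0 d=-17/20
  seg 1: a=5 b=3/10 c=-51/20 d=9/20
  seg 2: a=-1 b=-9/2 c=3/20 d=27/40
  seg 3: a=-4 b=21/5 c=21/5 d=-7/5
S(11/2) = -41/40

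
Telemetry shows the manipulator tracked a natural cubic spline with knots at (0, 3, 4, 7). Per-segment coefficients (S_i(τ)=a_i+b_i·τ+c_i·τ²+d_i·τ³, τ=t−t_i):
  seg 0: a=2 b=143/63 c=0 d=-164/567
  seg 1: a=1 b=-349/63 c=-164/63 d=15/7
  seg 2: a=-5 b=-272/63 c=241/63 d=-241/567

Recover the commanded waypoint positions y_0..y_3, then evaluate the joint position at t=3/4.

y_0=2 y_1=1 y_2=-5 y_3=5
S(3/4) = 401/112

y_0 = S_0(0) = a_0 = 2
y_1 = S_1(0) = a_1 = 1
y_2 = S_2(0) = a_2 = -5
y_3 = S_2(3) = 5
t_q=3/4 is in segment 0 (τ=3/4); S_0(τ)=401/112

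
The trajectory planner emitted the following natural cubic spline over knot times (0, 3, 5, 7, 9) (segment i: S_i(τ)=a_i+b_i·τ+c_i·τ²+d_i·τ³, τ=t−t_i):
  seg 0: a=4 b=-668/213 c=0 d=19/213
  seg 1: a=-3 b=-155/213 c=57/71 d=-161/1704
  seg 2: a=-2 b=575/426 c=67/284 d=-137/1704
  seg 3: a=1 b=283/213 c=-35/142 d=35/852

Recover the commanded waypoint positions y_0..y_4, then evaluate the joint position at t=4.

y_0=4 y_1=-3 y_2=-2 y_3=1 y_4=3
S(4) = -1715/568

y_0 = S_0(0) = a_0 = 4
y_1 = S_1(0) = a_1 = -3
y_2 = S_2(0) = a_2 = -2
y_3 = S_3(0) = a_3 = 1
y_4 = S_3(2) = 3
t_q=4 is in segment 1 (τ=1); S_1(τ)=-1715/568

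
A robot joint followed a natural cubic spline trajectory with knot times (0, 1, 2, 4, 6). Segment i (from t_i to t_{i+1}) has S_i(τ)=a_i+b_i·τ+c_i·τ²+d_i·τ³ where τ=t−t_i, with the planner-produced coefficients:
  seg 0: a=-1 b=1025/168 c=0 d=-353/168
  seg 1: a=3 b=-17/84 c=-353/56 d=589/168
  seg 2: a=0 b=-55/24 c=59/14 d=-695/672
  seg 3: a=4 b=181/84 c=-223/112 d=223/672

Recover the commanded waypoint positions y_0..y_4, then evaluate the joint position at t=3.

y_0 = S_0(0) = a_0 = -1
y_1 = S_1(0) = a_1 = 3
y_2 = S_2(0) = a_2 = 0
y_3 = S_3(0) = a_3 = 4
y_4 = S_3(2) = 3
t_q=3 is in segment 2 (τ=1); S_2(τ)=199/224

y_0=-1 y_1=3 y_2=0 y_3=4 y_4=3
S(3) = 199/224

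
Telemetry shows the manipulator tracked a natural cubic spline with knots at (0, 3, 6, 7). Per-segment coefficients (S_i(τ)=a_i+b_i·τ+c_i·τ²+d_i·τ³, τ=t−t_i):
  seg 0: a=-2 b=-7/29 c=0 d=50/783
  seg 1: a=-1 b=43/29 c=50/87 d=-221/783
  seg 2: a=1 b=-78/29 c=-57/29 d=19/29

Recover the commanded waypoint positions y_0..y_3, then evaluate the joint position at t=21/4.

y_0=-2 y_1=-1 y_2=1 y_3=-3
S(21/4) = 3769/1856

y_0 = S_0(0) = a_0 = -2
y_1 = S_1(0) = a_1 = -1
y_2 = S_2(0) = a_2 = 1
y_3 = S_2(1) = -3
t_q=21/4 is in segment 1 (τ=9/4); S_1(τ)=3769/1856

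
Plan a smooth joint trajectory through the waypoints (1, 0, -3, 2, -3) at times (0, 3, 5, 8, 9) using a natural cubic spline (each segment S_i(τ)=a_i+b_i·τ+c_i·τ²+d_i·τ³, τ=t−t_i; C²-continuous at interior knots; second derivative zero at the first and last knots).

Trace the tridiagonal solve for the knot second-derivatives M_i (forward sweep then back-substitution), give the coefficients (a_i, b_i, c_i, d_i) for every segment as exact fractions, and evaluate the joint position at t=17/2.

  seg 0: a=1 b=589/1356 c=0 d=-347/4068
  seg 1: a=0 b=-1267/678 c=-347/452 d=1291/2712
  seg 2: a=-3 b=262/339 c=236/113 d=-607/1017
  seg 3: a=2 b=-953/339 c=-371/113 d=371/339
S(17/2) = -81/904

Δ: Δ0=-1/3, Δ1=-3/2, Δ2=5/3, Δ3=-5
row 1: diag=10, rhs=-7; c'=1/5, d'=-7/10
row 2: denom=10−2·1/5=48/5; d'=(19−2·-7/10)/(48/5)=17/8
row 3: denom=8−3·5/16=113/16; d'=(-40−3·17/8)/(113/16)=-742/113
back: M3=-742/113
back: M2=17/8−5/16·-742/113=472/113
back: M1=-7/10−1/5·472/113=-347/226
M: M0=0, M1=-347/226, M2=472/113, M3=-742/113, M4=0
seg 0: a=1, c=M0/2=0, d=(M1−M0)/(6·3)=-347/4068, b=Δ0−h0·(2M0+M1)/6=589/1356
seg 1: a=0, c=M1/2=-347/452, d=(M2−M1)/(6·2)=1291/2712, b=Δ1−h1·(2M1+M2)/6=-1267/678
seg 2: a=-3, c=M2/2=236/113, d=(M3−M2)/(6·3)=-607/1017, b=Δ2−h2·(2M2+M3)/6=262/339
seg 3: a=2, c=M3/2=-371/113, d=(M4−M3)/(6·1)=371/339, b=Δ3−h3·(2M3+M4)/6=-953/339
t_q=17/2 → seg 3, τ=1/2; S=2+-953/339·τ+-371/113·τ²+371/339·τ³=-81/904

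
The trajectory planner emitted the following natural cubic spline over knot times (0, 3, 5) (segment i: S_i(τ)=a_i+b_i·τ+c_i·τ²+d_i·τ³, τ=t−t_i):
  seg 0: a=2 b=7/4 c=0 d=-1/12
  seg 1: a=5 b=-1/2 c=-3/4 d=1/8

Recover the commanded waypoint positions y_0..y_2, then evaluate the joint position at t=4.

y_0 = S_0(0) = a_0 = 2
y_1 = S_1(0) = a_1 = 5
y_2 = S_1(2) = 2
t_q=4 is in segment 1 (τ=1); S_1(τ)=31/8

y_0=2 y_1=5 y_2=2
S(4) = 31/8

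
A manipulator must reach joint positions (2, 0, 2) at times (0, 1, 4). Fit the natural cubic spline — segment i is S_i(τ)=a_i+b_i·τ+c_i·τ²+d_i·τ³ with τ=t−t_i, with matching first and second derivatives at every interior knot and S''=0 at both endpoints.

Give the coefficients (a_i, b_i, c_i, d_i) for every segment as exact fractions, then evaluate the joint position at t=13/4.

  seg 0: a=2 b=-7/3 c=0 d=1/3
  seg 1: a=0 b=-4/3 c=1 d=-1/9
S(13/4) = 51/64

Δ: Δ0=-2, Δ1=2/3
row 1: diag=8, rhs=16; c'=3/8, d'=2
back: M1=2
M: M0=0, M1=2, M2=0
seg 0: a=2, c=M0/2=0, d=(M1−M0)/(6·1)=1/3, b=Δ0−h0·(2M0+M1)/6=-7/3
seg 1: a=0, c=M1/2=1, d=(M2−M1)/(6·3)=-1/9, b=Δ1−h1·(2M1+M2)/6=-4/3
t_q=13/4 → seg 1, τ=9/4; S=0+-4/3·τ+1·τ²+-1/9·τ³=51/64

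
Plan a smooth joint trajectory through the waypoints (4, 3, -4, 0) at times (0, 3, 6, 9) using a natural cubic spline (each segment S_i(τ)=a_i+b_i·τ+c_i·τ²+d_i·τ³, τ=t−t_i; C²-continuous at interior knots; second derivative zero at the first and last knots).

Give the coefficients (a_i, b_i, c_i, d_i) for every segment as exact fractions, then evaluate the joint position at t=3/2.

Δ: Δ0=-1/3, Δ1=-7/3, Δ2=4/3
row 1: diag=12, rhs=-12; c'=1/4, d'=-1
row 2: denom=12−3·1/4=45/4; d'=(22−3·-1)/(45/4)=20/9
back: M2=20/9
back: M1=-1−1/4·20/9=-14/9
M: M0=0, M1=-14/9, M2=20/9, M3=0
seg 0: a=4, c=M0/2=0, d=(M1−M0)/(6·3)=-7/81, b=Δ0−h0·(2M0+M1)/6=4/9
seg 1: a=3, c=M1/2=-7/9, d=(M2−M1)/(6·3)=17/81, b=Δ1−h1·(2M1+M2)/6=-17/9
seg 2: a=-4, c=M2/2=10/9, d=(M3−M2)/(6·3)=-10/81, b=Δ2−h2·(2M2+M3)/6=-8/9
t_q=3/2 → seg 0, τ=3/2; S=4+4/9·τ+0·τ²+-7/81·τ³=35/8

  seg 0: a=4 b=4/9 c=0 d=-7/81
  seg 1: a=3 b=-17/9 c=-7/9 d=17/81
  seg 2: a=-4 b=-8/9 c=10/9 d=-10/81
S(3/2) = 35/8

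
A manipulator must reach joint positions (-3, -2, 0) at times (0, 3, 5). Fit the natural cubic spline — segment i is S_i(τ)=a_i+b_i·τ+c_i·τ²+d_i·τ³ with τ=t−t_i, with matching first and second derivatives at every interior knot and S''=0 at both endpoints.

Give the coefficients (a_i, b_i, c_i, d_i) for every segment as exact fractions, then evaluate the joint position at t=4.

Δ: Δ0=1/3, Δ1=1
row 1: diag=10, rhs=4; c'=1/5, d'=2/5
back: M1=2/5
M: M0=0, M1=2/5, M2=0
seg 0: a=-3, c=M0/2=0, d=(M1−M0)/(6·3)=1/45, b=Δ0−h0·(2M0+M1)/6=2/15
seg 1: a=-2, c=M1/2=1/5, d=(M2−M1)/(6·2)=-1/30, b=Δ1−h1·(2M1+M2)/6=11/15
t_q=4 → seg 1, τ=1; S=-2+11/15·τ+1/5·τ²+-1/30·τ³=-11/10

  seg 0: a=-3 b=2/15 c=0 d=1/45
  seg 1: a=-2 b=11/15 c=1/5 d=-1/30
S(4) = -11/10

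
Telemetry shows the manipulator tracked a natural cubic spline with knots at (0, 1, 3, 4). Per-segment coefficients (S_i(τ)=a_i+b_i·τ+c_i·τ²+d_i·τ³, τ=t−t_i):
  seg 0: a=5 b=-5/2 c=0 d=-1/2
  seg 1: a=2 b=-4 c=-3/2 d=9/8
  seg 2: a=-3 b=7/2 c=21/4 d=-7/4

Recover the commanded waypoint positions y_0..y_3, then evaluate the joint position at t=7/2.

y_0 = S_0(0) = a_0 = 5
y_1 = S_1(0) = a_1 = 2
y_2 = S_2(0) = a_2 = -3
y_3 = S_2(1) = 4
t_q=7/2 is in segment 2 (τ=1/2); S_2(τ)=-5/32

y_0=5 y_1=2 y_2=-3 y_3=4
S(7/2) = -5/32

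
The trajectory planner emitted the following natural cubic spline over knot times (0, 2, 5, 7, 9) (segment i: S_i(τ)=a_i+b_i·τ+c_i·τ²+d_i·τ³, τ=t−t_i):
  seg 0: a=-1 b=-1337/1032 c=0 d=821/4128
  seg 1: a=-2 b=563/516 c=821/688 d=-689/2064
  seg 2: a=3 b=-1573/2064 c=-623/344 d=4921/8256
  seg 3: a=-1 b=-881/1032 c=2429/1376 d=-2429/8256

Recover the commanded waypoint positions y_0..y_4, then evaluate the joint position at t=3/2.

y_0 = S_0(0) = a_0 = -1
y_1 = S_1(0) = a_1 = -2
y_2 = S_2(0) = a_2 = 3
y_3 = S_3(0) = a_3 = -1
y_4 = S_3(2) = 2
t_q=3/2 is in segment 0 (τ=3/2); S_0(τ)=-25011/11008

y_0=-1 y_1=-2 y_2=3 y_3=-1 y_4=2
S(3/2) = -25011/11008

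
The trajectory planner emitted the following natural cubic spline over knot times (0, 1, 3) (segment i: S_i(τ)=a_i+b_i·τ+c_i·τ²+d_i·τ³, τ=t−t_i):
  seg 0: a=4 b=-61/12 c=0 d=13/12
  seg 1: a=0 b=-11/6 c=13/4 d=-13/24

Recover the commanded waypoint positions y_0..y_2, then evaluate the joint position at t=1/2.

y_0=4 y_1=0 y_2=5
S(1/2) = 51/32

y_0 = S_0(0) = a_0 = 4
y_1 = S_1(0) = a_1 = 0
y_2 = S_1(2) = 5
t_q=1/2 is in segment 0 (τ=1/2); S_0(τ)=51/32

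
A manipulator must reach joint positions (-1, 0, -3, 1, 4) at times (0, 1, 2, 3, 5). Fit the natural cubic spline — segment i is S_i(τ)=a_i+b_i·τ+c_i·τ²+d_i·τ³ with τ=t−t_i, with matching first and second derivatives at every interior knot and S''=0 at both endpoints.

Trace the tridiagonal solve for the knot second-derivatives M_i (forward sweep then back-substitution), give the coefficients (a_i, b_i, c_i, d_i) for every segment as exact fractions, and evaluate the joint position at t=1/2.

Δ: Δ0=1, Δ1=-3, Δ2=4, Δ3=3/2
row 1: diag=4, rhs=-24; c'=1/4, d'=-6
row 2: denom=4−1·1/4=15/4; d'=(42−1·-6)/(15/4)=64/5
row 3: denom=6−1·4/15=86/15; d'=(-15−1·64/5)/(86/15)=-417/86
back: M3=-417/86
back: M2=64/5−4/15·-417/86=606/43
back: M1=-6−1/4·606/43=-819/86
M: M0=0, M1=-819/86, M2=606/43, M3=-417/86, M4=0
seg 0: a=-1, c=M0/2=0, d=(M1−M0)/(6·1)=-273/172, b=Δ0−h0·(2M0+M1)/6=445/172
seg 1: a=0, c=M1/2=-819/172, d=(M2−M1)/(6·1)=677/172, b=Δ1−h1·(2M1+M2)/6=-187/86
seg 2: a=-3, c=M2/2=303/43, d=(M3−M2)/(6·1)=-543/172, b=Δ2−h2·(2M2+M3)/6=19/172
seg 3: a=1, c=M3/2=-417/172, d=(M4−M3)/(6·2)=139/344, b=Δ3−h3·(2M3+M4)/6=407/86
t_q=1/2 → seg 0, τ=1/2; S=-1+445/172·τ+0·τ²+-273/172·τ³=131/1376

  seg 0: a=-1 b=445/172 c=0 d=-273/172
  seg 1: a=0 b=-187/86 c=-819/172 d=677/172
  seg 2: a=-3 b=19/172 c=303/43 d=-543/172
  seg 3: a=1 b=407/86 c=-417/172 d=139/344
S(1/2) = 131/1376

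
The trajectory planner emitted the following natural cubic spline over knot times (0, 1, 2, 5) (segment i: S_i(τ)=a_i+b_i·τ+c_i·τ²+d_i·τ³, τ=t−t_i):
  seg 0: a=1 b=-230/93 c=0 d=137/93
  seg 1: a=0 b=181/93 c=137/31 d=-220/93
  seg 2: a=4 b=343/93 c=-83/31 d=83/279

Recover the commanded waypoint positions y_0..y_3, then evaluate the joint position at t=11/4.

y_0=1 y_1=0 y_2=4 y_3=-1
S(11/4) = 10685/1984

y_0 = S_0(0) = a_0 = 1
y_1 = S_1(0) = a_1 = 0
y_2 = S_2(0) = a_2 = 4
y_3 = S_2(3) = -1
t_q=11/4 is in segment 2 (τ=3/4); S_2(τ)=10685/1984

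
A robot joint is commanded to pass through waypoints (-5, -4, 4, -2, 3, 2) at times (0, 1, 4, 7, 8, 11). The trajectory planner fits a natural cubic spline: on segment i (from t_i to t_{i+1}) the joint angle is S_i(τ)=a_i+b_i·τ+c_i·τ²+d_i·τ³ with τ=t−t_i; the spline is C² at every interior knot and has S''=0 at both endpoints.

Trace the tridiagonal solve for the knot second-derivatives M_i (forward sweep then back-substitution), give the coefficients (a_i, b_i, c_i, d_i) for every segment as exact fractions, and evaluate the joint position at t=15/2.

Δ: Δ0=1, Δ1=8/3, Δ2=-2, Δ3=5, Δ4=-1/3
row 1: diag=8, rhs=10; c'=3/8, d'=5/4
row 2: denom=12−3·3/8=87/8; d'=(-28−3·5/4)/(87/8)=-254/87
row 3: denom=8−3·8/29=208/29; d'=(42−3·-254/87)/(208/29)=92/13
row 4: denom=8−1·29/208=1635/208; d'=(-32−1·92/13)/(1635/208)=-8128/1635
back: M4=-8128/1635
back: M3=92/13−29/208·-8128/1635=12704/1635
back: M2=-254/87−8/29·12704/1635=-8278/1635
back: M1=5/4−3/8·-8278/1635=1716/545
M: M0=0, M1=1716/545, M2=-8278/1635, M3=12704/1635, M4=-8128/1635, M5=0
seg 0: a=-5, c=M0/2=0, d=(M1−M0)/(6·1)=286/545, b=Δ0−h0·(2M0+M1)/6=259/545
seg 1: a=-4, c=M1/2=858/545, d=(M2−M1)/(6·3)=-6713/14715, b=Δ1−h1·(2M1+M2)/6=1117/545
seg 2: a=4, c=M2/2=-4139/1635, d=(M3−M2)/(6·3)=3497/4905, b=Δ2−h2·(2M2+M3)/6=-448/545
seg 3: a=-2, c=M3/2=6352/1635, d=(M4−M3)/(6·1)=-3472/1635, b=Δ3−h3·(2M3+M4)/6=353/109
seg 4: a=3, c=M4/2=-4064/1635, d=(M5−M4)/(6·3)=4064/14715, b=Δ4−h4·(2M4+M5)/6=7583/1635
t_q=15/2 → seg 3, τ=1/2; S=-2+353/109·τ+6352/1635·τ²+-3472/1635·τ³=1063/3270

  seg 0: a=-5 b=259/545 c=0 d=286/545
  seg 1: a=-4 b=1117/545 c=858/545 d=-6713/14715
  seg 2: a=4 b=-448/545 c=-4139/1635 d=3497/4905
  seg 3: a=-2 b=353/109 c=6352/1635 d=-3472/1635
  seg 4: a=3 b=7583/1635 c=-4064/1635 d=4064/14715
S(15/2) = 1063/3270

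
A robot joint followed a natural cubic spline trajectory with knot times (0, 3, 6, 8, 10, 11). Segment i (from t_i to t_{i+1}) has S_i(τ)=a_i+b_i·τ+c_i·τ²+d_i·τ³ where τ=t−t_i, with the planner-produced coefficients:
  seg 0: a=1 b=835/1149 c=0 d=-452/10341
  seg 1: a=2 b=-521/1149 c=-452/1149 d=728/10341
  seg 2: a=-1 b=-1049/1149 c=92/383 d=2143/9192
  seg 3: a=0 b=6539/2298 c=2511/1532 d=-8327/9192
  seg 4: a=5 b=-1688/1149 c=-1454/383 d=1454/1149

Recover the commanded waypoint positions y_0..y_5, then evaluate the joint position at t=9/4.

y_0=1 y_1=2 y_2=-1 y_3=0 y_4=5 y_5=1
S(9/4) = 13097/6128

y_0 = S_0(0) = a_0 = 1
y_1 = S_1(0) = a_1 = 2
y_2 = S_2(0) = a_2 = -1
y_3 = S_3(0) = a_3 = 0
y_4 = S_4(0) = a_4 = 5
y_5 = S_4(1) = 1
t_q=9/4 is in segment 0 (τ=9/4); S_0(τ)=13097/6128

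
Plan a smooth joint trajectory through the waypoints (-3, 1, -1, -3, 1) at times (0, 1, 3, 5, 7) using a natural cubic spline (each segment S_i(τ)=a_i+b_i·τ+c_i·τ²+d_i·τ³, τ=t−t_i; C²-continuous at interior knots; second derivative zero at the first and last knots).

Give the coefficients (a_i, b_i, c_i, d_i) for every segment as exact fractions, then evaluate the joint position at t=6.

Δ: Δ0=4, Δ1=-1, Δ2=-1, Δ3=2
row 1: diag=6, rhs=-30; c'=1/3, d'=-5
row 2: denom=8−2·1/3=22/3; d'=(0−2·-5)/(22/3)=15/11
row 3: denom=8−2·3/11=82/11; d'=(18−2·15/11)/(82/11)=84/41
back: M3=84/41
back: M2=15/11−3/11·84/41=33/41
back: M1=-5−1/3·33/41=-216/41
M: M0=0, M1=-216/41, M2=33/41, M3=84/41, M4=0
seg 0: a=-3, c=M0/2=0, d=(M1−M0)/(6·1)=-36/41, b=Δ0−h0·(2M0+M1)/6=200/41
seg 1: a=1, c=M1/2=-108/41, d=(M2−M1)/(6·2)=83/164, b=Δ1−h1·(2M1+M2)/6=92/41
seg 2: a=-1, c=M2/2=33/82, d=(M3−M2)/(6·2)=17/164, b=Δ2−h2·(2M2+M3)/6=-91/41
seg 3: a=-3, c=M3/2=42/41, d=(M4−M3)/(6·2)=-7/41, b=Δ3−h3·(2M3+M4)/6=26/41
t_q=6 → seg 3, τ=1; S=-3+26/41·τ+42/41·τ²+-7/41·τ³=-62/41

  seg 0: a=-3 b=200/41 c=0 d=-36/41
  seg 1: a=1 b=92/41 c=-108/41 d=83/164
  seg 2: a=-1 b=-91/41 c=33/82 d=17/164
  seg 3: a=-3 b=26/41 c=42/41 d=-7/41
S(6) = -62/41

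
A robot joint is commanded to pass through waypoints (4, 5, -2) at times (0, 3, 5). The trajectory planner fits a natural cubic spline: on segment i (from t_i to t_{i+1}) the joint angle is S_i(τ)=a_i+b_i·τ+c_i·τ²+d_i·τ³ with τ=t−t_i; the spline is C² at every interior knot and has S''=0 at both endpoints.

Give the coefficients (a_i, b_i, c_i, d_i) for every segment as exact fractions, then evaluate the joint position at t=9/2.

Δ: Δ0=1/3, Δ1=-7/2
row 1: diag=10, rhs=-23; c'=1/5, d'=-23/10
back: M1=-23/10
M: M0=0, M1=-23/10, M2=0
seg 0: a=4, c=M0/2=0, d=(M1−M0)/(6·3)=-23/180, b=Δ0−h0·(2M0+M1)/6=89/60
seg 1: a=5, c=M1/2=-23/20, d=(M2−M1)/(6·2)=23/120, b=Δ1−h1·(2M1+M2)/6=-59/30
t_q=9/2 → seg 1, τ=3/2; S=5+-59/30·τ+-23/20·τ²+23/120·τ³=7/64

  seg 0: a=4 b=89/60 c=0 d=-23/180
  seg 1: a=5 b=-59/30 c=-23/20 d=23/120
S(9/2) = 7/64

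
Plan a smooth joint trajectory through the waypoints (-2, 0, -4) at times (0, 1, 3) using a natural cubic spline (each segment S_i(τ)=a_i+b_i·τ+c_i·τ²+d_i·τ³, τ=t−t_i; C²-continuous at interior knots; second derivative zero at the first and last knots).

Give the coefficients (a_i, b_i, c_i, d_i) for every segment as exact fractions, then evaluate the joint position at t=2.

  seg 0: a=-2 b=8/3 c=0 d=-2/3
  seg 1: a=0 b=2/3 c=-2 d=1/3
S(2) = -1

Δ: Δ0=2, Δ1=-2
row 1: diag=6, rhs=-24; c'=1/3, d'=-4
back: M1=-4
M: M0=0, M1=-4, M2=0
seg 0: a=-2, c=M0/2=0, d=(M1−M0)/(6·1)=-2/3, b=Δ0−h0·(2M0+M1)/6=8/3
seg 1: a=0, c=M1/2=-2, d=(M2−M1)/(6·2)=1/3, b=Δ1−h1·(2M1+M2)/6=2/3
t_q=2 → seg 1, τ=1; S=0+2/3·τ+-2·τ²+1/3·τ³=-1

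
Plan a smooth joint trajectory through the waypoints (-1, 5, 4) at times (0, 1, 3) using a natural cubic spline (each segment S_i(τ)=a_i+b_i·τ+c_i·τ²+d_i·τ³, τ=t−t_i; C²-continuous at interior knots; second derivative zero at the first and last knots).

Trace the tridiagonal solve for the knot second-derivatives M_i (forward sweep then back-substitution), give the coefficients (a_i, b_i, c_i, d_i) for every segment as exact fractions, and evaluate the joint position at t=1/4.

Δ: Δ0=6, Δ1=-1/2
row 1: diag=6, rhs=-39; c'=1/3, d'=-13/2
back: M1=-13/2
M: M0=0, M1=-13/2, M2=0
seg 0: a=-1, c=M0/2=0, d=(M1−M0)/(6·1)=-13/12, b=Δ0−h0·(2M0+M1)/6=85/12
seg 1: a=5, c=M1/2=-13/4, d=(M2−M1)/(6·2)=13/24, b=Δ1−h1·(2M1+M2)/6=23/6
t_q=1/4 → seg 0, τ=1/4; S=-1+85/12·τ+0·τ²+-13/12·τ³=193/256

  seg 0: a=-1 b=85/12 c=0 d=-13/12
  seg 1: a=5 b=23/6 c=-13/4 d=13/24
S(1/4) = 193/256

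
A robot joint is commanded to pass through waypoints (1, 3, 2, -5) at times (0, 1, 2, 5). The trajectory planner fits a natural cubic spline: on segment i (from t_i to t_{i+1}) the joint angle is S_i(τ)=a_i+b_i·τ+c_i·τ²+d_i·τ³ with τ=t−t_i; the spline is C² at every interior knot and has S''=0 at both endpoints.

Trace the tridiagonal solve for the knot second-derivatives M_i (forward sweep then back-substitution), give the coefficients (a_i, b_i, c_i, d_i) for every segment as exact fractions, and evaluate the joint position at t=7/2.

Δ: Δ0=2, Δ1=-1, Δ2=-7/3
row 1: diag=4, rhs=-18; c'=1/4, d'=-9/2
row 2: denom=8−1·1/4=31/4; d'=(-8−1·-9/2)/(31/4)=-14/31
back: M2=-14/31
back: M1=-9/2−1/4·-14/31=-136/31
M: M0=0, M1=-136/31, M2=-14/31, M3=0
seg 0: a=1, c=M0/2=0, d=(M1−M0)/(6·1)=-68/93, b=Δ0−h0·(2M0+M1)/6=254/93
seg 1: a=3, c=M1/2=-68/31, d=(M2−M1)/(6·1)=61/93, b=Δ1−h1·(2M1+M2)/6=50/93
seg 2: a=2, c=M2/2=-7/31, d=(M3−M2)/(6·3)=7/279, b=Δ2−h2·(2M2+M3)/6=-175/93
t_q=7/2 → seg 2, τ=3/2; S=2+-175/93·τ+-7/31·τ²+7/279·τ³=-309/248

  seg 0: a=1 b=254/93 c=0 d=-68/93
  seg 1: a=3 b=50/93 c=-68/31 d=61/93
  seg 2: a=2 b=-175/93 c=-7/31 d=7/279
S(7/2) = -309/248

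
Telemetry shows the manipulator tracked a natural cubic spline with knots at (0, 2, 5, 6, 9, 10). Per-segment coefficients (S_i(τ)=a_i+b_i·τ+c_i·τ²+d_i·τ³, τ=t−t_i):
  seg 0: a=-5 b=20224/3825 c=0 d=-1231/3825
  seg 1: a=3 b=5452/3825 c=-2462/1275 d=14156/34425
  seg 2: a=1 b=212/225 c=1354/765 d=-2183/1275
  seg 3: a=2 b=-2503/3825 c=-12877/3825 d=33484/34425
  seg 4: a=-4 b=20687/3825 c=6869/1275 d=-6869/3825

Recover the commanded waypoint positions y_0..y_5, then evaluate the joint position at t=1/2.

y_0 = S_0(0) = a_0 = -5
y_1 = S_1(0) = a_1 = 3
y_2 = S_2(0) = a_2 = 1
y_3 = S_3(0) = a_3 = 2
y_4 = S_4(0) = a_4 = -4
y_5 = S_4(1) = 5
t_q=1/2 is in segment 0 (τ=1/2); S_0(τ)=-4889/2040

y_0=-5 y_1=3 y_2=1 y_3=2 y_4=-4 y_5=5
S(1/2) = -4889/2040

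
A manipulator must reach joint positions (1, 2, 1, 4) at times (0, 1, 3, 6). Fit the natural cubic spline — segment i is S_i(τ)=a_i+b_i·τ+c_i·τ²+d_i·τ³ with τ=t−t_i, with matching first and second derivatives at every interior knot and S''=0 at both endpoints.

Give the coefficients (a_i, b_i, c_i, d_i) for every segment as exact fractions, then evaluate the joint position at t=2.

  seg 0: a=1 b=37/28 c=0 d=-9/28
  seg 1: a=2 b=5/14 c=-27/28 d=15/56
  seg 2: a=1 b=-2/7 c=9/14 d=-1/14
S(2) = 93/56

Δ: Δ0=1, Δ1=-1/2, Δ2=1
row 1: diag=6, rhs=-9; c'=1/3, d'=-3/2
row 2: denom=10−2·1/3=28/3; d'=(9−2·-3/2)/(28/3)=9/7
back: M2=9/7
back: M1=-3/2−1/3·9/7=-27/14
M: M0=0, M1=-27/14, M2=9/7, M3=0
seg 0: a=1, c=M0/2=0, d=(M1−M0)/(6·1)=-9/28, b=Δ0−h0·(2M0+M1)/6=37/28
seg 1: a=2, c=M1/2=-27/28, d=(M2−M1)/(6·2)=15/56, b=Δ1−h1·(2M1+M2)/6=5/14
seg 2: a=1, c=M2/2=9/14, d=(M3−M2)/(6·3)=-1/14, b=Δ2−h2·(2M2+M3)/6=-2/7
t_q=2 → seg 1, τ=1; S=2+5/14·τ+-27/28·τ²+15/56·τ³=93/56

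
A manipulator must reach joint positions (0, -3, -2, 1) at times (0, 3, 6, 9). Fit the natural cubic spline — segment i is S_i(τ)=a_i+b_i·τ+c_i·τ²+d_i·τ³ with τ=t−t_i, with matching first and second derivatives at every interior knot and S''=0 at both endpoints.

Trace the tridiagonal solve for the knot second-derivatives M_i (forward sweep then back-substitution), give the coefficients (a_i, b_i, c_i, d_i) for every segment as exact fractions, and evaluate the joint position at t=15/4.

Δ: Δ0=-1, Δ1=1/3, Δ2=1
row 1: diag=12, rhs=8; c'=1/4, d'=2/3
row 2: denom=12−3·1/4=45/4; d'=(4−3·2/3)/(45/4)=8/45
back: M2=8/45
back: M1=2/3−1/4·8/45=28/45
M: M0=0, M1=28/45, M2=8/45, M3=0
seg 0: a=0, c=M0/2=0, d=(M1−M0)/(6·3)=14/405, b=Δ0−h0·(2M0+M1)/6=-59/45
seg 1: a=-3, c=M1/2=14/45, d=(M2−M1)/(6·3)=-2/81, b=Δ1−h1·(2M1+M2)/6=-17/45
seg 2: a=-2, c=M2/2=4/45, d=(M3−M2)/(6·3)=-4/405, b=Δ2−h2·(2M2+M3)/6=37/45
t_q=15/4 → seg 1, τ=3/4; S=-3+-17/45·τ+14/45·τ²+-2/81·τ³=-499/160

  seg 0: a=0 b=-59/45 c=0 d=14/405
  seg 1: a=-3 b=-17/45 c=14/45 d=-2/81
  seg 2: a=-2 b=37/45 c=4/45 d=-4/405
S(15/4) = -499/160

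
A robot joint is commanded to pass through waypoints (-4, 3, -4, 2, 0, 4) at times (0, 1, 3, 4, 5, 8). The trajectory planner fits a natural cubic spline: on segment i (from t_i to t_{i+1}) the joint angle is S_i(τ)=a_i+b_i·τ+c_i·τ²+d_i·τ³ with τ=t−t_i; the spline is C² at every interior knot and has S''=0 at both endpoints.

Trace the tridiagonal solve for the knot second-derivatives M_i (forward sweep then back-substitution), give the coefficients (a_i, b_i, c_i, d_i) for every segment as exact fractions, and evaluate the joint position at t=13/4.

  seg 0: a=-4 b=13801/1416 c=0 d=-3889/1416
  seg 1: a=3 b=1067/708 c=-3889/472 d=4061/1416
  seg 2: a=-4 b=2099/708 c=4233/472 d=-8401/1416
  seg 3: a=2 b=4393/1416 c=-521/59 d=5279/1416
  seg 4: a=0 b=-2389/708 c=1111/472 d=-1111/4248
S(13/4) = -1429/512

Δ: Δ0=7, Δ1=-7/2, Δ2=6, Δ3=-2, Δ4=4/3
row 1: diag=6, rhs=-63; c'=1/3, d'=-21/2
row 2: denom=6−2·1/3=16/3; d'=(57−2·-21/2)/(16/3)=117/8
row 3: denom=4−1·3/16=61/16; d'=(-48−1·117/8)/(61/16)=-1002/61
row 4: denom=8−1·16/61=472/61; d'=(20−1·-1002/61)/(472/61)=1111/236
back: M4=1111/236
back: M3=-1002/61−16/61·1111/236=-1042/59
back: M2=117/8−3/16·-1042/59=4233/236
back: M1=-21/2−1/3·4233/236=-3889/236
M: M0=0, M1=-3889/236, M2=4233/236, M3=-1042/59, M4=1111/236, M5=0
seg 0: a=-4, c=M0/2=0, d=(M1−M0)/(6·1)=-3889/1416, b=Δ0−h0·(2M0+M1)/6=13801/1416
seg 1: a=3, c=M1/2=-3889/472, d=(M2−M1)/(6·2)=4061/1416, b=Δ1−h1·(2M1+M2)/6=1067/708
seg 2: a=-4, c=M2/2=4233/472, d=(M3−M2)/(6·1)=-8401/1416, b=Δ2−h2·(2M2+M3)/6=2099/708
seg 3: a=2, c=M3/2=-521/59, d=(M4−M3)/(6·1)=5279/1416, b=Δ3−h3·(2M3+M4)/6=4393/1416
seg 4: a=0, c=M4/2=1111/472, d=(M5−M4)/(6·3)=-1111/4248, b=Δ4−h4·(2M4+M5)/6=-2389/708
t_q=13/4 → seg 2, τ=1/4; S=-4+2099/708·τ+4233/472·τ²+-8401/1416·τ³=-1429/512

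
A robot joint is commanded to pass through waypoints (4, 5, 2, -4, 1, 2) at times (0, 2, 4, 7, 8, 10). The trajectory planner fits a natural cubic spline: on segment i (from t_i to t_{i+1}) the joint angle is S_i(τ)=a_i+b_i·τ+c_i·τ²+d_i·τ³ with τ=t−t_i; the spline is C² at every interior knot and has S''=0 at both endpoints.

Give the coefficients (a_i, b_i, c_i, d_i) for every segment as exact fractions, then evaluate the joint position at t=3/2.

  seg 0: a=4 b=1291/1570 c=0 d=-253/3140
  seg 1: a=5 b=-227/1570 c=-759/1570 d=-61/628
  seg 2: a=2 b=-5093/1570 c=-837/785 d=155/314
  seg 3: a=-4 b=2894/785 c=5301/1570 d=-3239/1570
  seg 4: a=1 b=6673/1570 c=-2208/785 d=368/785
S(3/2) = 124633/25120

Δ: Δ0=1/2, Δ1=-3/2, Δ2=-2, Δ3=5, Δ4=1/2
row 1: diag=8, rhs=-12; c'=1/4, d'=-3/2
row 2: denom=10−2·1/4=19/2; d'=(-3−2·-3/2)/(19/2)=0
row 3: denom=8−3·6/19=134/19; d'=(42−3·0)/(134/19)=399/67
row 4: denom=6−1·19/134=785/134; d'=(-27−1·399/67)/(785/134)=-4416/785
back: M4=-4416/785
back: M3=399/67−19/134·-4416/785=5301/785
back: M2=0−6/19·5301/785=-1674/785
back: M1=-3/2−1/4·-1674/785=-759/785
M: M0=0, M1=-759/785, M2=-1674/785, M3=5301/785, M4=-4416/785, M5=0
seg 0: a=4, c=M0/2=0, d=(M1−M0)/(6·2)=-253/3140, b=Δ0−h0·(2M0+M1)/6=1291/1570
seg 1: a=5, c=M1/2=-759/1570, d=(M2−M1)/(6·2)=-61/628, b=Δ1−h1·(2M1+M2)/6=-227/1570
seg 2: a=2, c=M2/2=-837/785, d=(M3−M2)/(6·3)=155/314, b=Δ2−h2·(2M2+M3)/6=-5093/1570
seg 3: a=-4, c=M3/2=5301/1570, d=(M4−M3)/(6·1)=-3239/1570, b=Δ3−h3·(2M3+M4)/6=2894/785
seg 4: a=1, c=M4/2=-2208/785, d=(M5−M4)/(6·2)=368/785, b=Δ4−h4·(2M4+M5)/6=6673/1570
t_q=3/2 → seg 0, τ=3/2; S=4+1291/1570·τ+0·τ²+-253/3140·τ³=124633/25120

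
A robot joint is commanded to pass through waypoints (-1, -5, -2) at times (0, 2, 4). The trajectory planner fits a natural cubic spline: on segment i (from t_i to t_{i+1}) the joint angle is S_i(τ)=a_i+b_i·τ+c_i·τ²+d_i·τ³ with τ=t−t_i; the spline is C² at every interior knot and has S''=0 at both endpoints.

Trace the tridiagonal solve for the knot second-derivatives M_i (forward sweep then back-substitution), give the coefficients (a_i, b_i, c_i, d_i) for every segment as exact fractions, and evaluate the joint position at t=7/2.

  seg 0: a=-1 b=-23/8 c=0 d=7/32
  seg 1: a=-5 b=-1/4 c=21/16 d=-7/32
S(7/2) = -809/256

Δ: Δ0=-2, Δ1=3/2
row 1: diag=8, rhs=21; c'=1/4, d'=21/8
back: M1=21/8
M: M0=0, M1=21/8, M2=0
seg 0: a=-1, c=M0/2=0, d=(M1−M0)/(6·2)=7/32, b=Δ0−h0·(2M0+M1)/6=-23/8
seg 1: a=-5, c=M1/2=21/16, d=(M2−M1)/(6·2)=-7/32, b=Δ1−h1·(2M1+M2)/6=-1/4
t_q=7/2 → seg 1, τ=3/2; S=-5+-1/4·τ+21/16·τ²+-7/32·τ³=-809/256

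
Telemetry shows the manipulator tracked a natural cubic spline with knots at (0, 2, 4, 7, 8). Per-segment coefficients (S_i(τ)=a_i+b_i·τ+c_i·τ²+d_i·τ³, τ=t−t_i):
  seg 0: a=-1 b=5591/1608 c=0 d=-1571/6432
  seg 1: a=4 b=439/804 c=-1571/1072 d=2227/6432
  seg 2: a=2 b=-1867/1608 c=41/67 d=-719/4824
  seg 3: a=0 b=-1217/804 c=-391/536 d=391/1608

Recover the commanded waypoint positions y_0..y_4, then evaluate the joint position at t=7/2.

y_0 = S_0(0) = a_0 = -1
y_1 = S_1(0) = a_1 = 4
y_2 = S_2(0) = a_2 = 2
y_3 = S_3(0) = a_3 = 0
y_4 = S_3(1) = -2
t_q=7/2 is in segment 1 (τ=3/2); S_1(τ)=46143/17152

y_0=-1 y_1=4 y_2=2 y_3=0 y_4=-2
S(7/2) = 46143/17152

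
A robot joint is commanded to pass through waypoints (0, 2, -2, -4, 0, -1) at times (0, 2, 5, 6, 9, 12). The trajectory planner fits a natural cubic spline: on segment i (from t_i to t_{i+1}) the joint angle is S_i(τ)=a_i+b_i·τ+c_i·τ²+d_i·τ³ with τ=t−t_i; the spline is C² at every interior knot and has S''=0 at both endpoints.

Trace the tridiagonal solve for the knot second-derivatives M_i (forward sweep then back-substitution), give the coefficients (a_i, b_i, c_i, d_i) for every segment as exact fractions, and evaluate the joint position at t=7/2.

Δ: Δ0=1, Δ1=-4/3, Δ2=-2, Δ3=4/3, Δ4=-1/3
row 1: diag=10, rhs=-14; c'=3/10, d'=-7/5
row 2: denom=8−3·3/10=71/10; d'=(-4−3·-7/5)/(71/10)=2/71
row 3: denom=8−1·10/71=558/71; d'=(20−1·2/71)/(558/71)=709/279
row 4: denom=12−3·71/186=673/62; d'=(-10−3·709/279)/(673/62)=-3278/2019
back: M4=-3278/2019
back: M3=709/279−71/186·-3278/2019=6382/2019
back: M2=2/71−10/71·6382/2019=-842/2019
back: M1=-7/5−3/10·-842/2019=-858/673
M: M0=0, M1=-858/673, M2=-842/2019, M3=6382/2019, M4=-3278/2019, M5=0
seg 0: a=0, c=M0/2=0, d=(M1−M0)/(6·2)=-143/1346, b=Δ0−h0·(2M0+M1)/6=959/673
seg 1: a=2, c=M1/2=-429/673, d=(M2−M1)/(6·3)=866/18171, b=Δ1−h1·(2M1+M2)/6=101/673
seg 2: a=-2, c=M2/2=-421/2019, d=(M3−M2)/(6·1)=1204/2019, b=Δ2−h2·(2M2+M3)/6=-1607/673
seg 3: a=-4, c=M3/2=3191/2019, d=(M4−M3)/(6·3)=-1610/6057, b=Δ3−h3·(2M3+M4)/6=-2051/2019
seg 4: a=0, c=M4/2=-1639/2019, d=(M5−M4)/(6·3)=1639/18171, b=Δ4−h4·(2M4+M5)/6=2605/2019
t_q=7/2 → seg 1, τ=3/2; S=2+101/673·τ+-429/673·τ²+866/18171·τ³=1281/1346

  seg 0: a=0 b=959/673 c=0 d=-143/1346
  seg 1: a=2 b=101/673 c=-429/673 d=866/18171
  seg 2: a=-2 b=-1607/673 c=-421/2019 d=1204/2019
  seg 3: a=-4 b=-2051/2019 c=3191/2019 d=-1610/6057
  seg 4: a=0 b=2605/2019 c=-1639/2019 d=1639/18171
S(7/2) = 1281/1346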